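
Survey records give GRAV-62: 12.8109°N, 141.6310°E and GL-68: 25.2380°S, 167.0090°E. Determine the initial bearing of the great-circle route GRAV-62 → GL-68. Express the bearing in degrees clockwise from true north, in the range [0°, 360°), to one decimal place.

Δλ = 25.3780°
y = sin Δλ · cos φ₂ = 0.387677
x = cos φ₁ sin φ₂ − sin φ₁ cos φ₂ cos Δλ = -0.596979
θ = atan2(y, x) = 147.0004° → 147.0004° (mod 360°)

147.0°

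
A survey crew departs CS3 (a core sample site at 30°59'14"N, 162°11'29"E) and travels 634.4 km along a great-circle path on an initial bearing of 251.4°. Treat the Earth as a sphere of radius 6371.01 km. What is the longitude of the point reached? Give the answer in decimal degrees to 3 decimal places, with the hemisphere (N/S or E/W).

CS3: φ = +30.98722°, λ = +162.19139°
δ = d/R = 634.4/6371.01 = 0.099576 rad
φ₂ = arcsin(sin φ₁ cos δ + cos φ₁ sin δ cos θ)
   = arcsin(0.51485·0.99505 + 0.85728·0.09941·-0.31896) = 29.01992°
λ₂ = λ₁ + atan2(sin θ sin δ cos φ₁, cos δ − sin φ₁ sin φ₂) = 156.00595°

156.006°E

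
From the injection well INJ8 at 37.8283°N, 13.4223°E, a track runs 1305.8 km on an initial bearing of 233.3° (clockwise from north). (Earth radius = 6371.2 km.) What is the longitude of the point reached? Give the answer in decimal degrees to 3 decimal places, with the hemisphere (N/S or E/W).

2.529°E

δ = d/R = 1305.8/6371.2 = 0.204954 rad
φ₂ = arcsin(sin φ₁ cos δ + cos φ₁ sin δ cos θ)
   = arcsin(0.61330·0.97907 + 0.78985·0.20352·-0.59763) = 30.29098°
λ₂ = λ₁ + atan2(sin θ sin δ cos φ₁, cos δ − sin φ₁ sin φ₂) = 2.52909°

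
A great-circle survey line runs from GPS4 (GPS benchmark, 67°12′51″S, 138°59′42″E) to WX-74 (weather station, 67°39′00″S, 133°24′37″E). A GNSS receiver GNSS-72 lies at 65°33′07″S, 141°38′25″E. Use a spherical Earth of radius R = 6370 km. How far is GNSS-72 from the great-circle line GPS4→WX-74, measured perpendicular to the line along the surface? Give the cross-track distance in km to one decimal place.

GPS4: φ = -67.21417°, λ = +138.99500°
WX-74: φ = -67.65000°, λ = +133.41028°
GNSS-72: φ = -65.55194°, λ = +141.64028°
δ₁₃ = central angle GPS4→GNSS-72 = 0.034399 rad  (haversine)
θ₁₃ = bearing GPS4→GNSS-72 = 33.737°,  θ₁₂ = bearing GPS4→WX-74 = 255.936°
dₓₜ = R·arcsin(sin δ₁₃ · sin(θ₁₃ − θ₁₂)) = 6370·arcsin(0.03439·sin(-222.199°)) = 147.170 km
|dₓₜ| = 147.170 km

147.2 km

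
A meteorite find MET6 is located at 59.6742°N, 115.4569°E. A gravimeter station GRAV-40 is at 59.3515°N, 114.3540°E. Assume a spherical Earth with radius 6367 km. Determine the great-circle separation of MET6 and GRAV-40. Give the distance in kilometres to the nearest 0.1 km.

71.8 km

Δφ = -0.3227°,  Δλ = -1.1029°
a = sin²(Δφ/2) + cos φ₁ cos φ₂ sin²(Δλ/2) = 0.000032
c = 2·arcsin(√a) = 0.011273 rad = 0.6459°
d = R·c = 6367 × 0.011273 = 71.8 km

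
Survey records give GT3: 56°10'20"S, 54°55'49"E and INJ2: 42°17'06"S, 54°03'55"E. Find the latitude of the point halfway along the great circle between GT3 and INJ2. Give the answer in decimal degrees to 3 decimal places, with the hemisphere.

GT3: φ = -56.17222°, λ = +54.93028°
INJ2: φ = -42.28500°, λ = +54.06528°
Bx = cos φ₂ cos Δλ = 0.739723,  By = cos φ₂ sin Δλ = -0.011169
φₘ = atan2(sin φ₁ + sin φ₂, √((cos φ₁ + Bx)² + By²)) = -49.22940°
λₘ = λ₁ + atan2(By, cos φ₁ + Bx) = 54.43669°

49.229°S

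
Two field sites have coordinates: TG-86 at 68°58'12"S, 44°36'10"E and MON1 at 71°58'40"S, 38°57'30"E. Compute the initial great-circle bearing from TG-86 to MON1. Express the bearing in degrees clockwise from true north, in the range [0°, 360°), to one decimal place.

TG-86: φ = -68.97000°, λ = +44.60278°
MON1: φ = -71.97778°, λ = +38.95833°
Δλ = -5.6444°
y = sin Δλ · cos φ₂ = -0.030430
x = cos φ₁ sin φ₂ − sin φ₁ cos φ₂ cos Δλ = -0.053872
θ = atan2(y, x) = -150.5399° → 209.4601° (mod 360°)

209.5°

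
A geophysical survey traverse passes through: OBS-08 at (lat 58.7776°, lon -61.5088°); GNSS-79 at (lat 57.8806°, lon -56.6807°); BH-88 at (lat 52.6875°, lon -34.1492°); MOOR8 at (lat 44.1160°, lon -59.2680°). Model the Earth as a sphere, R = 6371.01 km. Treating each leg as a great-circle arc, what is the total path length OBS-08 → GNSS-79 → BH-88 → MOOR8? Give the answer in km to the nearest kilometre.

3899 km

OBS-08→GNSS-79: c = 0.046919 rad, d = 298.92 km
GNSS-79→BH-88: c = 0.240182 rad, d = 1530.20 km
BH-88→MOOR8: c = 0.324923 rad, d = 2070.09 km
Total = 298.92 + 1530.20 + 2070.09 = 3899.21 km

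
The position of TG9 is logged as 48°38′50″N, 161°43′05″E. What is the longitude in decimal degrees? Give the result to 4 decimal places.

161.7181°E

161° + 43′/60 + 5″/3600 = 161 + 0.71667 + 0.00139 = 161.7181°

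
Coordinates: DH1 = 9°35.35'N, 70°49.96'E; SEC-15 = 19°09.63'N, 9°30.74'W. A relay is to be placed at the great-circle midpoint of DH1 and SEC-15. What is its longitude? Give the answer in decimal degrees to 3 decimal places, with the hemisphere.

31.698°E

DH1: φ = +9.58917°, λ = +70.83267°
SEC-15: φ = +19.16050°, λ = -9.51233°
Bx = cos φ₂ cos Δλ = 0.158424,  By = cos φ₂ sin Δλ = -0.931223
φₘ = atan2(sin φ₁ + sin φ₂, √((cos φ₁ + Bx)² + By²)) = 18.53910°
λₘ = λ₁ + atan2(By, cos φ₁ + Bx) = 31.69794°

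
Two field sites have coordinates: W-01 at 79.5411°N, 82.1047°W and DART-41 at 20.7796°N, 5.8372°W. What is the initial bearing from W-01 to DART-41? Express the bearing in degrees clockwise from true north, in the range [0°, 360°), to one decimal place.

Δλ = 76.2675°
y = sin Δλ · cos φ₂ = 0.908226
x = cos φ₁ sin φ₂ − sin φ₁ cos φ₂ cos Δλ = -0.153858
θ = atan2(y, x) = 99.6149° → 99.6149° (mod 360°)

99.6°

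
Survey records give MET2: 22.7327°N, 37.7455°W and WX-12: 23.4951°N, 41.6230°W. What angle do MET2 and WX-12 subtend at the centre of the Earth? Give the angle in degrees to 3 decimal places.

Δφ = 0.7624°,  Δλ = -3.8775°
a = sin²(Δφ/2) + cos φ₁ cos φ₂ sin²(Δλ/2) = 0.001012
c = 2·arcsin(√a) = 0.063647 rad = 3.6467°

3.647°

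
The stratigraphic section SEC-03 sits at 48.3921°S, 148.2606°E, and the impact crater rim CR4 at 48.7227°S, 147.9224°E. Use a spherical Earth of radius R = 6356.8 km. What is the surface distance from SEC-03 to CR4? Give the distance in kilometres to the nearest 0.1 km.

44.3 km

Δφ = -0.3306°,  Δλ = -0.3382°
a = sin²(Δφ/2) + cos φ₁ cos φ₂ sin²(Δλ/2) = 0.000012
c = 2·arcsin(√a) = 0.006968 rad = 0.3993°
d = R·c = 6356.8 × 0.006968 = 44.3 km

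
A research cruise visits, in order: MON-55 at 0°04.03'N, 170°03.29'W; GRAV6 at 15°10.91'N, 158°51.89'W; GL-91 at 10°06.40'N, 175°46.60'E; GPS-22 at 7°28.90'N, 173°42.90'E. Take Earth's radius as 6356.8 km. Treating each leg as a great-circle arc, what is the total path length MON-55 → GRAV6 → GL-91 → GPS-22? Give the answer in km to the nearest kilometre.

5247 km

MON-55: φ = +0.06717°, λ = -170.05483°
GRAV6: φ = +15.18183°, λ = -158.86483°
GL-91: φ = +10.10667°, λ = +175.77667°
GPS-22: φ = +7.48167°, λ = +173.71500°
MON-55→GRAV6: c = 0.326850 rad, d = 2077.72 km
GRAV6→GL-91: c = 0.440518 rad, d = 2800.28 km
GL-91→GPS-22: c = 0.057994 rad, d = 368.65 km
Total = 2077.72 + 2800.28 + 368.65 = 5246.66 km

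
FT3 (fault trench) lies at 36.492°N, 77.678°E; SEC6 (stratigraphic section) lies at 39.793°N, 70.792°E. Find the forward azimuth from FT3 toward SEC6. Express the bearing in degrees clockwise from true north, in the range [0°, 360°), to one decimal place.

Δλ = -6.8860°
y = sin Δλ · cos φ₂ = -0.092122
x = cos φ₁ sin φ₂ − sin φ₁ cos φ₂ cos Δλ = 0.060878
θ = atan2(y, x) = -56.5419° → 303.4581° (mod 360°)

303.5°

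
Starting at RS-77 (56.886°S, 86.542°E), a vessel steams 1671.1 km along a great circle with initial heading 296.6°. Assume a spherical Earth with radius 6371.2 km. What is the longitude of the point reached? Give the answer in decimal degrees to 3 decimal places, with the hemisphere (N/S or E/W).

δ = d/R = 1671.1/6371.2 = 0.262290 rad
φ₂ = arcsin(sin φ₁ cos δ + cos φ₁ sin δ cos θ)
   = arcsin(-0.83759·0.96580 + 0.54631·0.25929·0.44776) = -48.20312°
λ₂ = λ₁ + atan2(sin θ sin δ cos φ₁, cos δ − sin φ₁ sin φ₂) = 66.18536°

66.185°E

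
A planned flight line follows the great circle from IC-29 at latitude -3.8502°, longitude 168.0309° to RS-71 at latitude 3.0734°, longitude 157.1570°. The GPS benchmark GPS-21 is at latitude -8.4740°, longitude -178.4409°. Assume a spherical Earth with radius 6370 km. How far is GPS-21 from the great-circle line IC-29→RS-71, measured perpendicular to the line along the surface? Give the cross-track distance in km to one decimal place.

345.2 km

δ₁₃ = central angle IC-29→GPS-21 = 0.248163 rad  (haversine)
θ₁₃ = bearing IC-29→GPS-21 = 109.615°,  θ₁₂ = bearing IC-29→RS-71 = 302.355°
dₓₜ = R·arcsin(sin δ₁₃ · sin(θ₁₃ − θ₁₂)) = 6370·arcsin(0.24562·sin(-192.740°)) = 345.220 km
|dₓₜ| = 345.220 km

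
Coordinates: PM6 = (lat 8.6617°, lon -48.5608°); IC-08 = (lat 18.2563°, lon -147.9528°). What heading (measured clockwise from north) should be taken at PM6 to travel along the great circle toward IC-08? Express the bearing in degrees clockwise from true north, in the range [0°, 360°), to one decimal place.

289.6°

Δλ = -99.3920°
y = sin Δλ · cos φ₂ = -0.936934
x = cos φ₁ sin φ₂ − sin φ₁ cos φ₂ cos Δλ = 0.333034
θ = atan2(y, x) = -70.4322° → 289.5678° (mod 360°)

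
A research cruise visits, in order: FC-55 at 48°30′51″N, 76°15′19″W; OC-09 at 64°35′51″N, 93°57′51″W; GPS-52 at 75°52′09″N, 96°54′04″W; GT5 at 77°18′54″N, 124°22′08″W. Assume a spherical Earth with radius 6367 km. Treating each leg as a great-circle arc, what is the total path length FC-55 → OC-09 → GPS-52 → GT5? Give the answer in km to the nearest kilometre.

FC-55: φ = +48.51417°, λ = -76.25528°
OC-09: φ = +64.59750°, λ = -93.96417°
GPS-52: φ = +75.86917°, λ = -96.90111°
GT5: φ = +77.31500°, λ = -124.36889°
FC-55→OC-09: c = 0.325802 rad, d = 2074.38 km
OC-09→GPS-52: c = 0.197430 rad, d = 1257.04 km
GPS-52→GT5: c = 0.112859 rad, d = 718.57 km
Total = 2074.38 + 1257.04 + 718.57 = 4049.99 km

4050 km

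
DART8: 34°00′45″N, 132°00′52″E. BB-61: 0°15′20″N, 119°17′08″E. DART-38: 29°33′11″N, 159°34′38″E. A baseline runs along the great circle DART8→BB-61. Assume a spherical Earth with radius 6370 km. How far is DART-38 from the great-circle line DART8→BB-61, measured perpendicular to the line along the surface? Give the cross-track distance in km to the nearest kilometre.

DART8: φ = +34.01250°, λ = +132.01444°
BB-61: φ = +0.25556°, λ = +119.28556°
DART-38: φ = +29.55306°, λ = +159.57722°
δ₁₃ = central angle DART8→DART-38 = 0.414956 rad  (haversine)
θ₁₃ = bearing DART8→DART-38 = 93.203°,  θ₁₂ = bearing DART8→BB-61 = 202.126°
dₓₜ = R·arcsin(sin δ₁₃ · sin(θ₁₃ − θ₁₂)) = 6370·arcsin(0.40315·sin(-108.923°)) = -2492.390 km
|dₓₜ| = 2492.390 km

2492 km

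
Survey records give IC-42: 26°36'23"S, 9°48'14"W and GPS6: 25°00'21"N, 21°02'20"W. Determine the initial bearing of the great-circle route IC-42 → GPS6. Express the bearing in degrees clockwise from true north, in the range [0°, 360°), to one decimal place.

347.2°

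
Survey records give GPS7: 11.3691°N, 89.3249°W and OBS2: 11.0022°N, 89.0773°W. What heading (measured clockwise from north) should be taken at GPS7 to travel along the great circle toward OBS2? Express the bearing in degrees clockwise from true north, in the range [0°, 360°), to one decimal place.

146.5°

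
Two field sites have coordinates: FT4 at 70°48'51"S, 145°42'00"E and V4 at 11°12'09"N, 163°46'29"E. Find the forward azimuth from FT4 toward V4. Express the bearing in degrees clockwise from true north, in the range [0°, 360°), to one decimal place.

FT4: φ = -70.81417°, λ = +145.70000°
V4: φ = +11.20250°, λ = +163.77472°
Δλ = 18.0747°
y = sin Δλ · cos φ₂ = 0.304346
x = cos φ₁ sin φ₂ − sin φ₁ cos φ₂ cos Δλ = 0.944590
θ = atan2(y, x) = 17.8589° → 17.8589° (mod 360°)

17.9°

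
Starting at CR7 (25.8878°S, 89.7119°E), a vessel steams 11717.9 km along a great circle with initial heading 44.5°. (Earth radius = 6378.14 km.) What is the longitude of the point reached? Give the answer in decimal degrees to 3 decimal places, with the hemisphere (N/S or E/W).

δ = d/R = 11717.9/6378.14 = 1.837197 rad
φ₂ = arcsin(sin φ₁ cos δ + cos φ₁ sin δ cos θ)
   = arcsin(-0.43661·-0.26326 + 0.89965·0.96472·0.71325) = 47.22138°
λ₂ = λ₁ + atan2(sin θ sin δ cos φ₁, cos δ − sin φ₁ sin φ₂) = 174.33993°

174.340°E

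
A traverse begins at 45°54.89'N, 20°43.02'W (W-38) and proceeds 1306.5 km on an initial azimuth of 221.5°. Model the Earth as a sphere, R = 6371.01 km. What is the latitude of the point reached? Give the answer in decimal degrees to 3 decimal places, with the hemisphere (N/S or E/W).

36.666°N

W-38: φ = +45.91483°, λ = -20.71700°
δ = d/R = 1306.5/6371.01 = 0.205070 rad
φ₂ = arcsin(sin φ₁ cos δ + cos φ₁ sin δ cos θ)
   = arcsin(0.71831·0.97905 + 0.69573·0.20364·-0.74896) = 36.66589°
λ₂ = λ₁ + atan2(sin θ sin δ cos φ₁, cos δ − sin φ₁ sin φ₂) = -30.40122°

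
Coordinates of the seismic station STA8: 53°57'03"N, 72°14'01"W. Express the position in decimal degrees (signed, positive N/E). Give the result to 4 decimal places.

lat: 53.9508° N → +53.9508°
lon: 72.2336° W → -72.2336°

+53.9508°, -72.2336°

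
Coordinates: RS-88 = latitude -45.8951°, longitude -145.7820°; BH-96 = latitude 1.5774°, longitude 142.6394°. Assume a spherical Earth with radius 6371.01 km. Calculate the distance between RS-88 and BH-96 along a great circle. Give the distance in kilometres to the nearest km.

Δφ = 47.4725°,  Δλ = -71.5786°
a = sin²(Δφ/2) + cos φ₁ cos φ₂ sin²(Δλ/2) = 0.399960
c = 2·arcsin(√a) = 1.369356 rad = 78.4583°
d = R·c = 6371.01 × 1.369356 = 8724.2 km

8724 km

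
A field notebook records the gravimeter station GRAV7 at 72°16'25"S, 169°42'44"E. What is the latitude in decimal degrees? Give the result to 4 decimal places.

72° + 16′/60 + 25″/3600 = 72 + 0.26667 + 0.00694 = 72.2736°

72.2736°S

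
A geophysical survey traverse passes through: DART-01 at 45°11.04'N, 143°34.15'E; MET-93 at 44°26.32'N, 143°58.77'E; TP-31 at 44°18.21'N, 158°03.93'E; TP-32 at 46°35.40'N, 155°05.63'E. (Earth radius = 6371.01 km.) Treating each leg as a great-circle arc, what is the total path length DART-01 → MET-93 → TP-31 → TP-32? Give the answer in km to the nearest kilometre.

1551 km

DART-01: φ = +45.18400°, λ = +143.56917°
MET-93: φ = +44.43867°, λ = +143.97950°
TP-31: φ = +44.30350°, λ = +158.06550°
TP-32: φ = +46.59000°, λ = +155.09383°
DART-01→MET-93: c = 0.013965 rad, d = 88.97 km
MET-93→TP-31: c = 0.175536 rad, d = 1118.34 km
TP-31→TP-32: c = 0.053997 rad, d = 344.02 km
Total = 88.97 + 1118.34 + 344.02 = 1551.34 km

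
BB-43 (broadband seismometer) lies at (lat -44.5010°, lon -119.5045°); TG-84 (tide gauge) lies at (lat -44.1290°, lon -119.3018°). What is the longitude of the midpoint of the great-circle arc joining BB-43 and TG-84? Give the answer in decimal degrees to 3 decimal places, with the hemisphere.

119.403°W

Bx = cos φ₂ cos Δλ = 0.717769,  By = cos φ₂ sin Δλ = 0.002539
φₘ = atan2(sin φ₁ + sin φ₂, √((cos φ₁ + Bx)² + By²)) = -44.31504°
λₘ = λ₁ + atan2(By, cos φ₁ + Bx) = -119.40283°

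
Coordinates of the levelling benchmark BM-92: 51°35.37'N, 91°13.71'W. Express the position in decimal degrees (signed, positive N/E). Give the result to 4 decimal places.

+51.5895°, -91.2285°

lat: 51.5895° N → +51.5895°
lon: 91.2285° W → -91.2285°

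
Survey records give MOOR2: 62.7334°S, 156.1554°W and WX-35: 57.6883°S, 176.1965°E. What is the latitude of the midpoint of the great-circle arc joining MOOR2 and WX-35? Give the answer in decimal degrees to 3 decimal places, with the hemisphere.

Bx = cos φ₂ cos Δλ = 0.473490,  By = cos φ₂ sin Δλ = -0.248041
φₘ = atan2(sin φ₁ + sin φ₂, √((cos φ₁ + Bx)² + By²)) = -60.92717°
λₘ = λ₁ + atan2(By, cos φ₁ + Bx) = -171.06434°

60.927°S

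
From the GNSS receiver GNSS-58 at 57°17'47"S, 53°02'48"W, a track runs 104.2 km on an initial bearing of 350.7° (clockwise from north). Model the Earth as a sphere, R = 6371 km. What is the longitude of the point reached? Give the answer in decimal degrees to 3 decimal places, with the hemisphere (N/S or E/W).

GNSS-58: φ = -57.29639°, λ = -53.04667°
δ = d/R = 104.2/6371 = 0.016355 rad
φ₂ = arcsin(sin φ₁ cos δ + cos φ₁ sin δ cos θ)
   = arcsin(-0.84148·0.99987 + 0.54029·0.01635·0.98686) = -56.37131°
λ₂ = λ₁ + atan2(sin θ sin δ cos φ₁, cos δ − sin φ₁ sin φ₂) = -53.32010°

53.320°W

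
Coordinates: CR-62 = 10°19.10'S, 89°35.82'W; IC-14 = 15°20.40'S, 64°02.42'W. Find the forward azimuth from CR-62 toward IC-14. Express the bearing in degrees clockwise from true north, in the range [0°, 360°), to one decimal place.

104.1°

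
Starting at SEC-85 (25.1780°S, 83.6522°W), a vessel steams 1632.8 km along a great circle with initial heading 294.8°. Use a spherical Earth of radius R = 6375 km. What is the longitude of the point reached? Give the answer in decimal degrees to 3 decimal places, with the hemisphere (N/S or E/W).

97.677°W

δ = d/R = 1632.8/6375 = 0.256125 rad
φ₂ = arcsin(sin φ₁ cos δ + cos φ₁ sin δ cos θ)
   = arcsin(-0.42543·0.96738 + 0.90499·0.25333·0.41945) = -18.38424°
λ₂ = λ₁ + atan2(sin θ sin δ cos φ₁, cos δ − sin φ₁ sin φ₂) = -97.67686°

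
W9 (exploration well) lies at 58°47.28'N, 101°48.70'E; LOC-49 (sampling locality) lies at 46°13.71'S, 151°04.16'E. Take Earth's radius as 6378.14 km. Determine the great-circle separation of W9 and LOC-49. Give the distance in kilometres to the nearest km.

12530 km

W9: φ = +58.78800°, λ = +101.81167°
LOC-49: φ = -46.22850°, λ = +151.06933°
Δφ = -105.0165°,  Δλ = 49.2577°
a = sin²(Δφ/2) + cos φ₁ cos φ₂ sin²(Δλ/2) = 0.691807
c = 2·arcsin(√a) = 1.964503 rad = 112.5578°
d = R·c = 6378.14 × 1.964503 = 12529.9 km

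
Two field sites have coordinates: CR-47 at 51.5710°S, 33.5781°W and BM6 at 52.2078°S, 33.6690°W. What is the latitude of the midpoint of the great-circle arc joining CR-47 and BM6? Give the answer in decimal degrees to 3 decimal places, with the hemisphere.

Bx = cos φ₂ cos Δλ = 0.612799,  By = cos φ₂ sin Δλ = -0.000972
φₘ = atan2(sin φ₁ + sin φ₂, √((cos φ₁ + Bx)² + By²)) = -51.88941°
λₘ = λ₁ + atan2(By, cos φ₁ + Bx) = -33.62323°

51.889°S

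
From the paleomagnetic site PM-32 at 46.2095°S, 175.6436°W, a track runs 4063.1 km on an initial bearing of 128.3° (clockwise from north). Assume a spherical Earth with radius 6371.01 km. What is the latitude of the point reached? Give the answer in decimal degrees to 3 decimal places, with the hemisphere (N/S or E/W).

δ = d/R = 4063.1/6371.01 = 0.637748 rad
φ₂ = arcsin(sin φ₁ cos δ + cos φ₁ sin δ cos θ)
   = arcsin(-0.72187·0.80344 + 0.69202·0.59539·-0.61978) = -56.65177°
λ₂ = λ₁ + atan2(sin θ sin δ cos φ₁, cos δ − sin φ₁ sin φ₂) = -117.43608°

56.652°S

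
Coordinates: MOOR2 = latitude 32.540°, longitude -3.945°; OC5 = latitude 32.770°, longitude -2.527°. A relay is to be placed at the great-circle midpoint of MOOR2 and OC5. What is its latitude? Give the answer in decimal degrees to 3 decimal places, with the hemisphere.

32.657°N

Bx = cos φ₂ cos Δλ = 0.840593,  By = cos φ₂ sin Δλ = 0.020808
φₘ = atan2(sin φ₁ + sin φ₂, √((cos φ₁ + Bx)² + By²)) = 32.65699°
λₘ = λ₁ + atan2(By, cos φ₁ + Bx) = -3.23691°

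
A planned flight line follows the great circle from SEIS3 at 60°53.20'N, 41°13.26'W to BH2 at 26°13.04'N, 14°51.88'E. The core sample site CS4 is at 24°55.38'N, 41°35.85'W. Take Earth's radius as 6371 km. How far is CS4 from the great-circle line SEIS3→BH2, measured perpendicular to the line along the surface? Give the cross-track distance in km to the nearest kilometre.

3821 km

SEIS3: φ = +60.88667°, λ = -41.22100°
BH2: φ = +26.21733°, λ = +14.86467°
CS4: φ = +24.92300°, λ = -41.59750°
δ₁₃ = central angle SEIS3→CS4 = 0.627701 rad  (haversine)
θ₁₃ = bearing SEIS3→CS4 = 180.581°,  θ₁₂ = bearing SEIS3→BH2 = 106.630°
dₓₜ = R·arcsin(sin δ₁₃ · sin(θ₁₃ − θ₁₂)) = 6371·arcsin(0.58729·sin(73.951°)) = 3820.705 km
|dₓₜ| = 3820.705 km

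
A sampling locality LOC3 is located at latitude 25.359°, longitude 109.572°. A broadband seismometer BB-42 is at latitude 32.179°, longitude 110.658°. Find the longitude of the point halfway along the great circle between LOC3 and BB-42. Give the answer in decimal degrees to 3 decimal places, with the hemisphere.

Bx = cos φ₂ cos Δλ = 0.846236,  By = cos φ₂ sin Δλ = 0.016042
φₘ = atan2(sin φ₁ + sin φ₂, √((cos φ₁ + Bx)² + By²)) = 28.77008°
λₘ = λ₁ + atan2(By, cos φ₁ + Bx) = 110.09723°

110.097°E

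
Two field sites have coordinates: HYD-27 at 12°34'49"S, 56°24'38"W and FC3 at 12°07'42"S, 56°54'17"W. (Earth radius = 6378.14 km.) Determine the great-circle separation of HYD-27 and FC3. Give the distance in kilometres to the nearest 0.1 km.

73.6 km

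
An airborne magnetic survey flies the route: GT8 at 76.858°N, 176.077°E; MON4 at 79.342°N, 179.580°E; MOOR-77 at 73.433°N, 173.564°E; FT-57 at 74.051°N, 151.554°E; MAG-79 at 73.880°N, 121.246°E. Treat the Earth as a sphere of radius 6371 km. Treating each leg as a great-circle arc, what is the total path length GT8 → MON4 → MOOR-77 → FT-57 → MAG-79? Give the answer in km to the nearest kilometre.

GT8→MON4: c = 0.045130 rad, d = 287.53 km
MON4→MOOR-77: c = 0.105915 rad, d = 674.79 km
MOOR-77→FT-57: c = 0.107462 rad, d = 684.64 km
FT-57→MAG-79: c = 0.144568 rad, d = 921.04 km
Total = 287.53 + 674.79 + 684.64 + 921.04 = 2567.99 km

2568 km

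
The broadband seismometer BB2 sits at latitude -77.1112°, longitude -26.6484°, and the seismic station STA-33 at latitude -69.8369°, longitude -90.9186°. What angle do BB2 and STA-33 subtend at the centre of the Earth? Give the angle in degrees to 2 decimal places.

18.48°

Δφ = 7.2743°,  Δλ = -64.2702°
a = sin²(Δφ/2) + cos φ₁ cos φ₂ sin²(Δλ/2) = 0.025779
c = 2·arcsin(√a) = 0.322510 rad = 18.4784°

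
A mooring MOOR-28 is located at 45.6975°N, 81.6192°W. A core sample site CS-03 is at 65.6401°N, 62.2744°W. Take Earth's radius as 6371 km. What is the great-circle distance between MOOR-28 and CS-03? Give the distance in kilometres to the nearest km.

Δφ = 19.9426°,  Δλ = 19.3448°
a = sin²(Δφ/2) + cos φ₁ cos φ₂ sin²(Δλ/2) = 0.038115
c = 2·arcsin(√a) = 0.392985 rad = 22.5164°
d = R·c = 6371 × 0.392985 = 2503.7 km

2504 km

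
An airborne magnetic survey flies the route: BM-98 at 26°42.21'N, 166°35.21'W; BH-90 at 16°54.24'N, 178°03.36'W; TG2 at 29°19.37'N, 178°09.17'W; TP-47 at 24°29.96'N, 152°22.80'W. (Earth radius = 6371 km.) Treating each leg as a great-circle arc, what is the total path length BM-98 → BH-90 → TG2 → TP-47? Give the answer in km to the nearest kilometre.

5594 km

BM-98: φ = +26.70350°, λ = -166.58683°
BH-90: φ = +16.90400°, λ = -178.05600°
TG2: φ = +29.32283°, λ = -178.15283°
TP-47: φ = +24.49933°, λ = -152.38000°
BM-98→BH-90: c = 0.252297 rad, d = 1607.38 km
BH-90→TG2: c = 0.216755 rad, d = 1380.95 km
TG2→TP-47: c = 0.408954 rad, d = 2605.44 km
Total = 1607.38 + 1380.95 + 2605.44 = 5593.77 km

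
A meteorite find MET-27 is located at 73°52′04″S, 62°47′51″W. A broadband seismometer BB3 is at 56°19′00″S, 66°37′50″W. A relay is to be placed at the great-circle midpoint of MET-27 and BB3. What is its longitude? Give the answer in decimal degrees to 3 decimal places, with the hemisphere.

65.351°W

MET-27: φ = -73.86778°, λ = -62.79750°
BB3: φ = -56.31667°, λ = -66.63056°
Bx = cos φ₂ cos Δλ = 0.553362,  By = cos φ₂ sin Δλ = -0.037075
φₘ = atan2(sin φ₁ + sin φ₂, √((cos φ₁ + Bx)² + By²)) = -65.10311°
λₘ = λ₁ + atan2(By, cos φ₁ + Bx) = -65.35138°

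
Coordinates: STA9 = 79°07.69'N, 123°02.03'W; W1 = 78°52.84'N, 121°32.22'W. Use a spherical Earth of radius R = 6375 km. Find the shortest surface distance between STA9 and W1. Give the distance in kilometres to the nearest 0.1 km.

42.0 km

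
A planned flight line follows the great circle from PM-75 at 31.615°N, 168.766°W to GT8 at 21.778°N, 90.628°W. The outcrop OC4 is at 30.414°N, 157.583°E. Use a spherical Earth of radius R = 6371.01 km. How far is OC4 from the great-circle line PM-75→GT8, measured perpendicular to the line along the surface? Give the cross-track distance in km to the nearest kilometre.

1048 km

δ₁₃ = central angle PM-75→OC4 = 0.501806 rad  (haversine)
θ₁₃ = bearing PM-75→OC4 = 276.541°,  θ₁₂ = bearing PM-75→GT8 = 76.637°
dₓₜ = R·arcsin(sin δ₁₃ · sin(θ₁₃ − θ₁₂)) = 6371.01·arcsin(0.48101·sin(199.904°)) = -1048.026 km
|dₓₜ| = 1048.026 km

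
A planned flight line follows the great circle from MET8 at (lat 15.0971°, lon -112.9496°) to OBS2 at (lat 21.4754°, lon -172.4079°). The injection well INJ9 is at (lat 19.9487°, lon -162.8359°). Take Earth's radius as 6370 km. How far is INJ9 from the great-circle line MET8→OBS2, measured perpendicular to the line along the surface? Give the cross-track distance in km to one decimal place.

δ₁₃ = central angle MET8→INJ9 = 0.831720 rad  (haversine)
θ₁₃ = bearing MET8→INJ9 = 283.430°,  θ₁₂ = bearing MET8→OBS2 = 286.032°
dₓₜ = R·arcsin(sin δ₁₃ · sin(θ₁₃ − θ₁₂)) = 6370·arcsin(0.73909·sin(-2.602°)) = -213.770 km
|dₓₜ| = 213.770 km

213.8 km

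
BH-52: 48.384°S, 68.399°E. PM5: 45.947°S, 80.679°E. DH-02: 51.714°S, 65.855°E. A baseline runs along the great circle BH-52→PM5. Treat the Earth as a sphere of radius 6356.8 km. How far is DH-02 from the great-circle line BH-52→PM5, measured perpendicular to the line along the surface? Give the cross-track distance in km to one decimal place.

329.1 km

δ₁₃ = central angle BH-52→DH-02 = 0.064726 rad  (haversine)
θ₁₃ = bearing BH-52→DH-02 = 205.162°,  θ₁₂ = bearing BH-52→PM5 = 78.300°
dₓₜ = R·arcsin(sin δ₁₃ · sin(θ₁₃ − θ₁₂)) = 6356.8·arcsin(0.06468·sin(126.863°)) = 329.110 km
|dₓₜ| = 329.110 km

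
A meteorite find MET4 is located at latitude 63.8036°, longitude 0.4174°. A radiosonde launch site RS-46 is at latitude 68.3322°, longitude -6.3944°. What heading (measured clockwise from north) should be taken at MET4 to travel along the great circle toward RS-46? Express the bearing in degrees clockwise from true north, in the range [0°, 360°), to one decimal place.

Δλ = -6.8118°
y = sin Δλ · cos φ₂ = -0.043793
x = cos φ₁ sin φ₂ − sin φ₁ cos φ₂ cos Δλ = 0.081295
θ = atan2(y, x) = -28.3110° → 331.6890° (mod 360°)

331.7°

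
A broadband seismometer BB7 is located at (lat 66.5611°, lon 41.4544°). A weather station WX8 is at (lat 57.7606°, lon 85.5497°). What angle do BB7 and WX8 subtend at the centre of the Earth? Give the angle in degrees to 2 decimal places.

21.81°

Δφ = -8.8005°,  Δλ = 44.0953°
a = sin²(Δφ/2) + cos φ₁ cos φ₂ sin²(Δλ/2) = 0.035786
c = 2·arcsin(√a) = 0.380640 rad = 21.8090°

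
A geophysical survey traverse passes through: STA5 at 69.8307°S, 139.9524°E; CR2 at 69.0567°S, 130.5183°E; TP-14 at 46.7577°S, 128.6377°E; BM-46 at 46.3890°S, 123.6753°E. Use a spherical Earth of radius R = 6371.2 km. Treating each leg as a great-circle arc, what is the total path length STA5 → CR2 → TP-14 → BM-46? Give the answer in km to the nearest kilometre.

3241 km

STA5→CR2: c = 0.059307 rad, d = 377.86 km
CR2→TP-14: c = 0.389538 rad, d = 2481.83 km
TP-14→BM-46: c = 0.059875 rad, d = 381.47 km
Total = 377.86 + 2481.83 + 381.47 = 3241.16 km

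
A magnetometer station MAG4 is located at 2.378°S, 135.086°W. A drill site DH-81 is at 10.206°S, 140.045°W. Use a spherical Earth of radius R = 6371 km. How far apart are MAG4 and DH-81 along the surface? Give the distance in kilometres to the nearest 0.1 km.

1028.4 km

Δφ = -7.8280°,  Δλ = -4.9590°
a = sin²(Δφ/2) + cos φ₁ cos φ₂ sin²(Δλ/2) = 0.006500
c = 2·arcsin(√a) = 0.161417 rad = 9.2485°
d = R·c = 6371 × 0.161417 = 1028.4 km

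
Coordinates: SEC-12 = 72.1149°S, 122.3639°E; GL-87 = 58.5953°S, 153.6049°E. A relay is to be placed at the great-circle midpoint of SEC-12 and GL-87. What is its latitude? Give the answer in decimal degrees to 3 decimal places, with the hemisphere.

66.107°S

Bx = cos φ₂ cos Δλ = 0.445520,  By = cos φ₂ sin Δλ = 0.270252
φₘ = atan2(sin φ₁ + sin φ₂, √((cos φ₁ + Bx)² + By²)) = -66.10711°
λₘ = λ₁ + atan2(By, cos φ₁ + Bx) = 142.11598°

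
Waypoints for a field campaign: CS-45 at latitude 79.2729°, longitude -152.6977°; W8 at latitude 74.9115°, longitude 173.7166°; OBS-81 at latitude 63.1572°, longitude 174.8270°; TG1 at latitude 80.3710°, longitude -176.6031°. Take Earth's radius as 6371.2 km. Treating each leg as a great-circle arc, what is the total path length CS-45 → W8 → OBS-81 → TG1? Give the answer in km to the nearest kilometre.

4185 km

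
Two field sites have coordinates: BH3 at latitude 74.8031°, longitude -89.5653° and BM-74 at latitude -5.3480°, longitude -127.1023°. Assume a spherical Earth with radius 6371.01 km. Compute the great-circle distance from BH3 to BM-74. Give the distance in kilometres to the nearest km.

Δφ = -80.1511°,  Δλ = -37.5370°
a = sin²(Δφ/2) + cos φ₁ cos φ₂ sin²(Δλ/2) = 0.441493
c = 2·arcsin(√a) = 1.453514 rad = 83.2802°
d = R·c = 6371.01 × 1.453514 = 9260.4 km

9260 km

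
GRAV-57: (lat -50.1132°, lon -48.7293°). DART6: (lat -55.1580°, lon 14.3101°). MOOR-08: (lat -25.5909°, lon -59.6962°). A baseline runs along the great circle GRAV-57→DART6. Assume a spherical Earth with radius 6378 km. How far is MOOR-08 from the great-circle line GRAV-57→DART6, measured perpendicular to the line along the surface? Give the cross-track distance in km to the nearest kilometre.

δ₁₃ = central angle GRAV-57→MOOR-08 = 0.452773 rad  (haversine)
θ₁₃ = bearing GRAV-57→MOOR-08 = 336.908°,  θ₁₂ = bearing GRAV-57→DART6 = 122.751°
dₓₜ = R·arcsin(sin δ₁₃ · sin(θ₁₃ − θ₁₂)) = 6378·arcsin(0.43746·sin(214.156°)) = -1582.710 km
|dₓₜ| = 1582.710 km

1583 km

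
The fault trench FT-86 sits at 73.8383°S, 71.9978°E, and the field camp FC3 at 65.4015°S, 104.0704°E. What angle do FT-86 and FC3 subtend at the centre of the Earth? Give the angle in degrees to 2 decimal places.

Δφ = 8.4368°,  Δλ = 32.0726°
a = sin²(Δφ/2) + cos φ₁ cos φ₂ sin²(Δλ/2) = 0.014253
c = 2·arcsin(√a) = 0.239340 rad = 13.7132°

13.71°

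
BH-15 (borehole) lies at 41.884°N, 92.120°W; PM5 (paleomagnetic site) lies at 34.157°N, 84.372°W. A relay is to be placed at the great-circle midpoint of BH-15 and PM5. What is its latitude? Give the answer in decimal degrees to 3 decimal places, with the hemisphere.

Bx = cos φ₂ cos Δλ = 0.819948,  By = cos φ₂ sin Δλ = 0.111561
φₘ = atan2(sin φ₁ + sin φ₂, √((cos φ₁ + Bx)² + By²)) = 38.08394°
λₘ = λ₁ + atan2(By, cos φ₁ + Bx) = -88.04114°

38.084°N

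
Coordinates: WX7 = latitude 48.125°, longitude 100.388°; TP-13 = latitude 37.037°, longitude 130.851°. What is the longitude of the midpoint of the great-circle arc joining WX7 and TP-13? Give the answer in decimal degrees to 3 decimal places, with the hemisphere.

Bx = cos φ₂ cos Δλ = 0.688054,  By = cos φ₂ sin Δλ = 0.404697
φₘ = atan2(sin φ₁ + sin φ₂, √((cos φ₁ + Bx)² + By²)) = 43.59468°
λₘ = λ₁ + atan2(By, cos φ₁ + Bx) = 117.01075°

117.011°E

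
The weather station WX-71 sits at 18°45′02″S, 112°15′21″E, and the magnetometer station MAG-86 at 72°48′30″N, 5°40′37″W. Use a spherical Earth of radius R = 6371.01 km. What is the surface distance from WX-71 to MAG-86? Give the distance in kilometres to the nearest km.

WX-71: φ = -18.75056°, λ = +112.25583°
MAG-86: φ = +72.80833°, λ = -5.67694°
Δφ = 91.5589°,  Δλ = -117.9328°
a = sin²(Δφ/2) + cos φ₁ cos φ₂ sin²(Δλ/2) = 0.719097
c = 2·arcsin(√a) = 2.024384 rad = 115.9887°
d = R·c = 6371.01 × 2.024384 = 12897.4 km

12897 km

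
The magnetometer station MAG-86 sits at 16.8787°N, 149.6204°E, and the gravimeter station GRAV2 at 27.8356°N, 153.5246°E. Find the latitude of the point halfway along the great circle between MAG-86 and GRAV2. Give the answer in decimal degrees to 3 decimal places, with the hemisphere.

Bx = cos φ₂ cos Δλ = 0.882239,  By = cos φ₂ sin Δλ = 0.060210
φₘ = atan2(sin φ₁ + sin φ₂, √((cos φ₁ + Bx)² + By²)) = 22.36883°
λₘ = λ₁ + atan2(By, cos φ₁ + Bx) = 151.49547°

22.369°N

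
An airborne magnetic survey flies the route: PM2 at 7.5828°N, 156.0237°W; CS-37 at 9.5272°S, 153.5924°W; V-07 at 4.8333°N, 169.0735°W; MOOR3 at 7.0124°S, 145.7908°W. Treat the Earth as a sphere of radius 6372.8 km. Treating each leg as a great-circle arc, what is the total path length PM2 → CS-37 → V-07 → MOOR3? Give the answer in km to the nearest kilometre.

7167 km

PM2→CS-37: c = 0.301603 rad, d = 1922.05 km
CS-37→V-07: c = 0.367856 rad, d = 2344.27 km
V-07→MOOR3: c = 0.455216 rad, d = 2901.00 km
Total = 1922.05 + 2344.27 + 2901.00 = 7167.32 km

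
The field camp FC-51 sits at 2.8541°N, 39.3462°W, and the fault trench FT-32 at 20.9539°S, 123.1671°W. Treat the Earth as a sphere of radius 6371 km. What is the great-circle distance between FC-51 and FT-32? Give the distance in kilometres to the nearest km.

Δφ = -23.8080°,  Δλ = -83.8209°
a = sin²(Δφ/2) + cos φ₁ cos φ₂ sin²(Δλ/2) = 0.458706
c = 2·arcsin(√a) = 1.488115 rad = 85.2627°
d = R·c = 6371 × 1.488115 = 9480.8 km

9481 km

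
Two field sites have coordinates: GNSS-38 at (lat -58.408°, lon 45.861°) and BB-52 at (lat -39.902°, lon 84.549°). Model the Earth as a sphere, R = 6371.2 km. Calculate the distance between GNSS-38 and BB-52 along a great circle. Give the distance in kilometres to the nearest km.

Δφ = 18.5060°,  Δλ = 38.6880°
a = sin²(Δφ/2) + cos φ₁ cos φ₂ sin²(Δλ/2) = 0.069949
c = 2·arcsin(√a) = 0.535326 rad = 30.6719°
d = R·c = 6371.2 × 0.535326 = 3410.7 km

3411 km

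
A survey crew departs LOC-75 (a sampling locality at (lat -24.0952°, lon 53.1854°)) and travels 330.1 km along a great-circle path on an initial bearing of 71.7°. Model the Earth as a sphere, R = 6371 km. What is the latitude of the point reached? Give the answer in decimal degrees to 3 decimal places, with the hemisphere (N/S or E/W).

23.133°S

δ = d/R = 330.1/6371 = 0.051813 rad
φ₂ = arcsin(sin φ₁ cos δ + cos φ₁ sin δ cos θ)
   = arcsin(-0.40825·0.99866 + 0.91287·0.05179·0.31399) = -23.13266°
λ₂ = λ₁ + atan2(sin θ sin δ cos φ₁, cos δ − sin φ₁ sin φ₂) = 56.25044°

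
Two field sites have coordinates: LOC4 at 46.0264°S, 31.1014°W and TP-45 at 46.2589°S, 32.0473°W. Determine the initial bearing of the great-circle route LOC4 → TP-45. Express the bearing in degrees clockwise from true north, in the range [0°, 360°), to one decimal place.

250.1°

Δλ = -0.9459°
y = sin Δλ · cos φ₂ = -0.011414
x = cos φ₁ sin φ₂ − sin φ₁ cos φ₂ cos Δλ = -0.004126
θ = atan2(y, x) = -109.8730° → 250.1270° (mod 360°)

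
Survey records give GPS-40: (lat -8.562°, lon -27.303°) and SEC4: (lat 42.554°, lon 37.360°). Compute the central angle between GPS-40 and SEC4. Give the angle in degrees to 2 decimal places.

77.82°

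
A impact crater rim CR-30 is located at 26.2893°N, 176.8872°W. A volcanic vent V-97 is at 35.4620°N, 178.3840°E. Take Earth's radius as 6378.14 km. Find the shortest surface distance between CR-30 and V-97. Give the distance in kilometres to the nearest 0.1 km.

Δφ = 9.1727°,  Δλ = -4.7288°
a = sin²(Δφ/2) + cos φ₁ cos φ₂ sin²(Δλ/2) = 0.007637
c = 2·arcsin(√a) = 0.175000 rad = 10.0267°
d = R·c = 6378.14 × 0.175000 = 1116.2 km

1116.2 km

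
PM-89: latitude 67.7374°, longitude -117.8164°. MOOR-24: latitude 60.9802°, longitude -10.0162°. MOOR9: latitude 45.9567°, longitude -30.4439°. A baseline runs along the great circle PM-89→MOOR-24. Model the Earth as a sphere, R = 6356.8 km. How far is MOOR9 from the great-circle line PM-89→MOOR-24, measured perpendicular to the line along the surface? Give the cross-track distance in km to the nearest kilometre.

2098 km

δ₁₃ = central angle PM-89→MOOR9 = 0.826702 rad  (haversine)
θ₁₃ = bearing PM-89→MOOR9 = 70.727°,  θ₁₂ = bearing PM-89→MOOR-24 = 44.591°
dₓₜ = R·arcsin(sin δ₁₃ · sin(θ₁₃ − θ₁₂)) = 6356.8·arcsin(0.73570·sin(26.136°)) = 2098.004 km
|dₓₜ| = 2098.004 km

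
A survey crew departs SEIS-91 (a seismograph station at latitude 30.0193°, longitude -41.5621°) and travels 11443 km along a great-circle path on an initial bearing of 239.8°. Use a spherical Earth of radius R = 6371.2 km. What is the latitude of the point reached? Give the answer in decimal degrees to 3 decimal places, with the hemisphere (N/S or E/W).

32.431°S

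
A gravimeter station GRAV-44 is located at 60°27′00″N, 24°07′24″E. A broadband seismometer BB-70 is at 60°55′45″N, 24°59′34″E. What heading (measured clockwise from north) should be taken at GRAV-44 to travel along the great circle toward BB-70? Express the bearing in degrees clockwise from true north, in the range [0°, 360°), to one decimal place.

41.2°

GRAV-44: φ = +60.45000°, λ = +24.12333°
BB-70: φ = +60.92917°, λ = +24.99278°
Δλ = 0.8694°
y = sin Δλ · cos φ₂ = 0.007373
x = cos φ₁ sin φ₂ − sin φ₁ cos φ₂ cos Δλ = 0.008412
θ = atan2(y, x) = 41.2352° → 41.2352° (mod 360°)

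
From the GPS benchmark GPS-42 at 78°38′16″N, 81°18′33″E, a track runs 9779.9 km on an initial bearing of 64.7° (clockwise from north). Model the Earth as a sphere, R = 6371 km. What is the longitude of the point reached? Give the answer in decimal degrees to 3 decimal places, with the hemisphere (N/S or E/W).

164.195°W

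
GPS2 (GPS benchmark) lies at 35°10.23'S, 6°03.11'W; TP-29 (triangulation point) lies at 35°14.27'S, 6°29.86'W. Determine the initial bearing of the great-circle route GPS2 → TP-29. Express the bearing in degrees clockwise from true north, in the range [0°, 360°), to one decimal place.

259.4°

GPS2: φ = -35.17050°, λ = -6.05183°
TP-29: φ = -35.23783°, λ = -6.49767°
Δλ = -0.4458°
y = sin Δλ · cos φ₂ = -0.006355
x = cos φ₁ sin φ₂ − sin φ₁ cos φ₂ cos Δλ = -0.001189
θ = atan2(y, x) = -100.6005° → 259.3995° (mod 360°)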